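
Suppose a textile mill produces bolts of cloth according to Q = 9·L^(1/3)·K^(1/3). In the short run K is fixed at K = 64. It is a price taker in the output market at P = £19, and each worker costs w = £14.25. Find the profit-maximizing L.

With K = 64, MP_L = (1/3)·9·L^(-2/3)·64^(1/3) = 12·L^(-2/3).
Profit maximization for a price taker requires P·MP_L = w: 19·12·L^(-2/3) = 14.25.
So L^(-2/3) = 0.0625, which gives L = 64.

L* = 64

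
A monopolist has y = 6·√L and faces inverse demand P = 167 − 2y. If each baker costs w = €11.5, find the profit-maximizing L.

L* = 36

Marginal revenue from the inverse demand is MR = 167 − 4y.
The marginal product is MP_L = 3·L^(-1/2).
A monopolist hires until marginal revenue product equals the wage: MR·MP_L = w.
At L, y = 6·√L. Substituting and solving: (167 − 24·√L)·3·L^(-1/2) = 11.5 gives L = 36.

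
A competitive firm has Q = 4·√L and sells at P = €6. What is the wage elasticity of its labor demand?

ε = -2

MP_L = (1/2)·4·L^(-1/2), so P·MP_L = w gives 12·L^(-1/2) = w.
Solving, L(w) = (12/w)^(2). This is a constant-elasticity form: L ∝ w^(−2), so ε = −2.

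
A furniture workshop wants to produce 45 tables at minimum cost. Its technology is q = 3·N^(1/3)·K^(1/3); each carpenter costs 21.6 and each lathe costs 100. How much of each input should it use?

Cost minimization requires the marginal rate of technical substitution to equal the input-price ratio: MP_N/MP_K = w/r.
Here MP_N/MP_K = (1/3)·(K/N)/(1/3) = (K/N). Setting this equal to 21.6/100 = 0.216 gives K = 0.216N.
Substituting into q = 45: 3·N^(1/3)·(0.216N)^(1/3) = 45.
Solving, N = 125 and K = 27.

N* = 125, K* = 27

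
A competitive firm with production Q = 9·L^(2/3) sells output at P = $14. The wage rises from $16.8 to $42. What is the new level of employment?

From P·MP_L = w with MP_L = 6·L^(-1/3), the labor demand is L(w) = (84/w)^(3).
At w = 16.8: L = 125. At w = 42: L = 8.

L* = 8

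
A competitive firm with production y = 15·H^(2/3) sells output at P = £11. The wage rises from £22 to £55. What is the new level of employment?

From P·MP_H = w with MP_H = 10·H^(-1/3), the labor demand is H(w) = (110/w)^(3).
At w = 22: H = 125. At w = 55: H = 8.

H* = 8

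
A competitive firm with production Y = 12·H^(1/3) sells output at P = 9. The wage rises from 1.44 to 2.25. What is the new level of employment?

From P·MP_H = w with MP_H = 4·H^(-2/3), the labor demand is H(w) = (36/w)^(3/2).
At w = 1.44: H = 125. At w = 2.25: H = 64.

H* = 64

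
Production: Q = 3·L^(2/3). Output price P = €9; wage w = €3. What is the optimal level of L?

L* = 216

MP_L = (2/3)·3·L^(-1/3) = 2·L^(-1/3).
Profit maximization for a price taker requires P·MP_L = w: 9·2·L^(-1/3) = 3.
So L^(-1/3) = 1/6, which gives L = 216.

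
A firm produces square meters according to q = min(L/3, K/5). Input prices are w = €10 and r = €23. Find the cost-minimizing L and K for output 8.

L* = 24, K* = 40

With a fixed-proportions technology, the cost-minimizing bundle uses no slack in either input: L/3 = K/5 = q.
So L = 3·8 = 24 and K = 5·8 = 40.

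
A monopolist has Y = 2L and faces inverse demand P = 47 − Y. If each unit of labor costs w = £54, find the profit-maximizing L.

L* = 5

Marginal revenue from the inverse demand is MR = 47 − 2Y.
The marginal product is MP_L = 2.
A monopolist hires until marginal revenue product equals the wage: MR·MP_L = w.
(47 − 4L)·2 = 54, so L = 5.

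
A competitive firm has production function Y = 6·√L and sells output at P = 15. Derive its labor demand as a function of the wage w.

MP_L = (1/2)·6·L^(-1/2) = 3·L^(-1/2).
Setting P·MP_L = w: 45·L^(-1/2) = w.
Solving for L: L^(-1/2) = w/45, so L = (45/w)^(2).

L(w) = 2025/w²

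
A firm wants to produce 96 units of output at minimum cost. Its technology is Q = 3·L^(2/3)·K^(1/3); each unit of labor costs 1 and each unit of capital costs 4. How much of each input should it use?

L* = 64, K* = 8

Cost minimization requires the marginal rate of technical substitution to equal the input-price ratio: MP_L/MP_K = w/r.
Here MP_L/MP_K = (2/3)·(K/L)/(1/3) = 2·(K/L). Setting this equal to 1/4 = 0.25 gives K = 0.125L.
Substituting into Q = 96: 3·L^(2/3)·(0.125L)^(1/3) = 96.
Solving, L = 64 and K = 8.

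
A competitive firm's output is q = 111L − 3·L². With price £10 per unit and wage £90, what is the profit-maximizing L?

The marginal product of L is MP_L = 111 − 6L.
A price-taking firm hires until the value of the marginal product equals the wage: P·MP_L = w, so 10·(111 − 6L) = 90.
Then 111 − 6L = 9, giving L = 17.

L* = 17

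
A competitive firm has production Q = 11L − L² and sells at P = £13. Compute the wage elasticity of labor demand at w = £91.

ε = -1.75

From P·MP_L = w with MP_L = 11 − 2L, labor demand is L(w) = (11 − w/13)/2.
dL/dw = −1/(26) = -1/26.
At w = 91, L = 2, so ε = (dL/dw)·(w/L) = (-1/26)·(91/2) = -1.75.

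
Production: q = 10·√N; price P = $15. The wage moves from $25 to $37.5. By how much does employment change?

From P·MP_N = w with MP_N = 5·N^(-1/2), the labor demand is N(w) = (75/w)^(2).
At w = 25: N = 9. At w = 37.5: N = 4.
ΔN = 4 − 9 = -5.

ΔN = -5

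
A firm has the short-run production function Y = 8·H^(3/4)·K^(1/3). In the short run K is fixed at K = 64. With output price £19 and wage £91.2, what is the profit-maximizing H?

With K = 64, MP_H = (3/4)·8·H^(-1/4)·64^(1/3) = 24·H^(-1/4).
Profit maximization for a price taker requires P·MP_H = w: 19·24·H^(-1/4) = 91.2.
So H^(-1/4) = 0.2, which gives H = 625.

H* = 625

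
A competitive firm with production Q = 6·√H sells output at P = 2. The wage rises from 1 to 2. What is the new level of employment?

From P·MP_H = w with MP_H = 3·H^(-1/2), the labor demand is H(w) = (6/w)^(2).
At w = 1: H = 36. At w = 2: H = 9.

H* = 9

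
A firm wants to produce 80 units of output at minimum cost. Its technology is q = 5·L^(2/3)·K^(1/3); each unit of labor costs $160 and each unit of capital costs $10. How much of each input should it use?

Cost minimization requires the marginal rate of technical substitution to equal the input-price ratio: MP_L/MP_K = w/r.
Here MP_L/MP_K = (2/3)·(K/L)/(1/3) = 2·(K/L). Setting this equal to 160/10 = 16 gives K = 8L.
Substituting into q = 80: 5·L^(2/3)·(8L)^(1/3) = 80.
Solving, L = 8 and K = 64.

L* = 8, K* = 64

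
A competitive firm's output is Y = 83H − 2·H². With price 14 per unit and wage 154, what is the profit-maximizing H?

The marginal product of H is MP_H = 83 − 4H.
A price-taking firm hires until the value of the marginal product equals the wage: P·MP_H = w, so 14·(83 − 4H) = 154.
Then 83 − 4H = 11, giving H = 18.

H* = 18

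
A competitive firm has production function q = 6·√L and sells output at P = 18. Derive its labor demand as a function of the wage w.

MP_L = (1/2)·6·L^(-1/2) = 3·L^(-1/2).
Setting P·MP_L = w: 54·L^(-1/2) = w.
Solving for L: L^(-1/2) = w/54, so L = (54/w)^(2).

L(w) = 2916/w²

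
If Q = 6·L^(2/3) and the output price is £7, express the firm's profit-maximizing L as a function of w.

MP_L = (2/3)·6·L^(-1/3) = 4·L^(-1/3).
Setting P·MP_L = w: 28·L^(-1/3) = w.
Solving for L: L^(-1/3) = w/28, so L = (28/w)^(3).

L(w) = 21952/w³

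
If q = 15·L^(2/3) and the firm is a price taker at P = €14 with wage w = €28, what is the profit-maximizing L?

MP_L = (2/3)·15·L^(-1/3) = 10·L^(-1/3).
Profit maximization for a price taker requires P·MP_L = w: 14·10·L^(-1/3) = 28.
So L^(-1/3) = 0.2, which gives L = 125.

L* = 125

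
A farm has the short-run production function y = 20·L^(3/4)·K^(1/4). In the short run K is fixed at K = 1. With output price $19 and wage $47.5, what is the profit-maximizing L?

With K = 1, MP_L = (3/4)·20·L^(-1/4)·1^(1/4) = 15·L^(-1/4).
Profit maximization for a price taker requires P·MP_L = w: 19·15·L^(-1/4) = 47.5.
So L^(-1/4) = 1/6, which gives L = 1296.

L* = 1296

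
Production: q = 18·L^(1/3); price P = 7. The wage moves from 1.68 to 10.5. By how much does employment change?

From P·MP_L = w with MP_L = 6·L^(-2/3), the labor demand is L(w) = (42/w)^(3/2).
At w = 1.68: L = 125. At w = 10.5: L = 8.
ΔL = 8 − 125 = -117.

ΔL = -117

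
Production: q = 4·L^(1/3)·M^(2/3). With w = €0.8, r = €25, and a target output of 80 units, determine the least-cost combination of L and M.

Cost minimization requires the marginal rate of technical substitution to equal the input-price ratio: MP_L/MP_M = w/r.
Here MP_L/MP_M = (1/3)·(M/L)/(2/3) = 0.5·(M/L). Setting this equal to 0.8/25 = 0.032 gives M = 0.064L.
Substituting into q = 80: 4·L^(1/3)·(0.064L)^(2/3) = 80.
Solving, L = 125 and M = 8.

L* = 125, M* = 8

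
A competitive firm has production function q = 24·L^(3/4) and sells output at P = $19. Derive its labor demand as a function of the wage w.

L(w) = (342/w)^(4)

MP_L = (3/4)·24·L^(-1/4) = 18·L^(-1/4).
Setting P·MP_L = w: 342·L^(-1/4) = w.
Solving for L: L^(-1/4) = w/342, so L = (342/w)^(4).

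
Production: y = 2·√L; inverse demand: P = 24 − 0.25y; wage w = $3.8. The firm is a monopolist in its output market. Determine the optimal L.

Marginal revenue from the inverse demand is MR = 24 − 0.5y.
The marginal product is MP_L = L^(-1/2).
A monopolist hires until marginal revenue product equals the wage: MR·MP_L = w.
At L, y = 2·√L. Substituting and solving: (24 − √L)·L^(-1/2) = 3.8 gives L = 25.

L* = 25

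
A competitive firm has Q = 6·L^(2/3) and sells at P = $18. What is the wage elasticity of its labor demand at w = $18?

ε = -3

MP_L = (2/3)·6·L^(-1/3), so P·MP_L = w gives 72·L^(-1/3) = w.
Solving, L(w) = (72/w)^(3). This is a constant-elasticity form: L ∝ w^(−3), so ε = −3.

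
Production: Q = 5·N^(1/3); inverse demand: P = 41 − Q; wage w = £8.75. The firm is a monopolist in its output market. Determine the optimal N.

N* = 8

Marginal revenue from the inverse demand is MR = 41 − 2Q.
The marginal product is MP_N = (5/3)·N^(-2/3).
A monopolist hires until marginal revenue product equals the wage: MR·MP_N = w.
At N, Q = 5·N^(1/3). Substituting and solving: (41 − 10·N^(1/3))·(5/3)·N^(-2/3) = 8.75 gives N = 8.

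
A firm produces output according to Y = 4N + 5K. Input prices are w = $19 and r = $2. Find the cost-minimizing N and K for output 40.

The inputs are perfect substitutes, so the firm uses whichever has the lower cost per unit of output.
Cost per unit of output via N is w/4 = 4.75; via K it is r/5 = 0.4. K is cheaper.
Producing Y = 40 with K alone: N = 0, K = 8.

N* = 0, K* = 8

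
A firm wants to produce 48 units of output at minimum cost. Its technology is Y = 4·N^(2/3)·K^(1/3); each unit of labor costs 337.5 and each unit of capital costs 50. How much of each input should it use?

N* = 8, K* = 27

Cost minimization requires the marginal rate of technical substitution to equal the input-price ratio: MP_N/MP_K = w/r.
Here MP_N/MP_K = (2/3)·(K/N)/(1/3) = 2·(K/N). Setting this equal to 337.5/50 = 6.75 gives K = 3.375N.
Substituting into Y = 48: 4·N^(2/3)·(3.375N)^(1/3) = 48.
Solving, N = 8 and K = 27.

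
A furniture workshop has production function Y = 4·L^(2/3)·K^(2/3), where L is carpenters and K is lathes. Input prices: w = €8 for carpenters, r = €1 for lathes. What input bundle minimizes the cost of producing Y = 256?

L* = 8, K* = 64

Cost minimization requires the marginal rate of technical substitution to equal the input-price ratio: MP_L/MP_K = w/r.
Here MP_L/MP_K = (2/3)·(K/L)/(2/3) = (K/L). Setting this equal to 8/1 = 8 gives K = 8L.
Substituting into Y = 256: 4·L^(2/3)·(8L)^(2/3) = 256.
Solving, L = 8 and K = 64.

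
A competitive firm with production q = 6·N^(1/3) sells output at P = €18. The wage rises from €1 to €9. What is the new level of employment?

N* = 8

From P·MP_N = w with MP_N = 2·N^(-2/3), the labor demand is N(w) = (36/w)^(3/2).
At w = 1: N = 216. At w = 9: N = 8.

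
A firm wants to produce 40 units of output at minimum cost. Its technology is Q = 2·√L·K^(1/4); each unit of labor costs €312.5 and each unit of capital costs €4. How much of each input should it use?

L* = 16, K* = 625

Cost minimization requires the marginal rate of technical substitution to equal the input-price ratio: MP_L/MP_K = w/r.
Here MP_L/MP_K = (1/2)·(K/L)/(1/4) = 2·(K/L). Setting this equal to 312.5/4 = 78.125 gives K = 39.0625L.
Substituting into Q = 40: 2·L^(1/2)·(39.0625L)^(1/4) = 40.
Solving, L = 16 and K = 625.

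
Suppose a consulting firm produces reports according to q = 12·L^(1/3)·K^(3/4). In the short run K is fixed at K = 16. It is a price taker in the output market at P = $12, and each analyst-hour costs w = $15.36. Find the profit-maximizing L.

With K = 16, MP_L = (1/3)·12·L^(-2/3)·16^(3/4) = 32·L^(-2/3).
Profit maximization for a price taker requires P·MP_L = w: 12·32·L^(-2/3) = 15.36.
So L^(-2/3) = 0.04, which gives L = 125.

L* = 125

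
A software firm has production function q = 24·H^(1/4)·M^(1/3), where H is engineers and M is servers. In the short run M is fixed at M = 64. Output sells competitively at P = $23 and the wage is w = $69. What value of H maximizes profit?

With M = 64, MP_H = (1/4)·24·H^(-3/4)·64^(1/3) = 24·H^(-3/4).
Profit maximization for a price taker requires P·MP_H = w: 23·24·H^(-3/4) = 69.
So H^(-3/4) = 0.125, which gives H = 16.

H* = 16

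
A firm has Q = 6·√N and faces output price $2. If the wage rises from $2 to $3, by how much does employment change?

From P·MP_N = w with MP_N = 3·N^(-1/2), the labor demand is N(w) = (6/w)^(2).
At w = 2: N = 9. At w = 3: N = 4.
ΔN = 4 − 9 = -5.

ΔN = -5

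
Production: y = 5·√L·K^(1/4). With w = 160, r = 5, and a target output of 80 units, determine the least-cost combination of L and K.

Cost minimization requires the marginal rate of technical substitution to equal the input-price ratio: MP_L/MP_K = w/r.
Here MP_L/MP_K = (1/2)·(K/L)/(1/4) = 2·(K/L). Setting this equal to 160/5 = 32 gives K = 16L.
Substituting into y = 80: 5·L^(1/2)·(16L)^(1/4) = 80.
Solving, L = 16 and K = 256.

L* = 16, K* = 256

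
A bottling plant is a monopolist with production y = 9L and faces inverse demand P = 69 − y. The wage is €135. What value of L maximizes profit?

Marginal revenue from the inverse demand is MR = 69 − 2y.
The marginal product is MP_L = 9.
A monopolist hires until marginal revenue product equals the wage: MR·MP_L = w.
(69 − 18L)·9 = 135, so L = 3.

L* = 3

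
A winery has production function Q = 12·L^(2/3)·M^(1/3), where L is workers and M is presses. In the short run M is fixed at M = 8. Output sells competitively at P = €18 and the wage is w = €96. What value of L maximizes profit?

L* = 27

With M = 8, MP_L = (2/3)·12·L^(-1/3)·8^(1/3) = 16·L^(-1/3).
Profit maximization for a price taker requires P·MP_L = w: 18·16·L^(-1/3) = 96.
So L^(-1/3) = 1/3, which gives L = 27.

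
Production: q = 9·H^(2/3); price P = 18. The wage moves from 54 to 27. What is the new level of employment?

From P·MP_H = w with MP_H = 6·H^(-1/3), the labor demand is H(w) = (108/w)^(3).
At w = 54: H = 8. At w = 27: H = 64.

H* = 64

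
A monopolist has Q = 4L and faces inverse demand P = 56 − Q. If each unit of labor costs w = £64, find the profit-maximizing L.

L* = 5

Marginal revenue from the inverse demand is MR = 56 − 2Q.
The marginal product is MP_L = 4.
A monopolist hires until marginal revenue product equals the wage: MR·MP_L = w.
(56 − 8L)·4 = 64, so L = 5.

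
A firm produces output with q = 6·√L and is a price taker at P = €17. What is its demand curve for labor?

MP_L = (1/2)·6·L^(-1/2) = 3·L^(-1/2).
Setting P·MP_L = w: 51·L^(-1/2) = w.
Solving for L: L^(-1/2) = w/51, so L = (51/w)^(2).

L(w) = 2601/w²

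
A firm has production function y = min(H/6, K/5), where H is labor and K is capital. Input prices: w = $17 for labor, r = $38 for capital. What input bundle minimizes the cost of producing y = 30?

H* = 180, K* = 150

With a fixed-proportions technology, the cost-minimizing bundle uses no slack in either input: H/6 = K/5 = y.
So H = 6·30 = 180 and K = 5·30 = 150.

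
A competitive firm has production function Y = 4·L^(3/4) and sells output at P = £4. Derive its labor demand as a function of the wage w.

MP_L = (3/4)·4·L^(-1/4) = 3·L^(-1/4).
Setting P·MP_L = w: 12·L^(-1/4) = w.
Solving for L: L^(-1/4) = w/12, so L = (12/w)^(4).

L(w) = 20736/w^(4)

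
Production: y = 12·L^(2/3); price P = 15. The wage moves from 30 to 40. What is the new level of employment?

L* = 27

From P·MP_L = w with MP_L = 8·L^(-1/3), the labor demand is L(w) = (120/w)^(3).
At w = 30: L = 64. At w = 40: L = 27.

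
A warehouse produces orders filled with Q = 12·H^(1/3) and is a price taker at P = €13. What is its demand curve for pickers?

MP_H = (1/3)·12·H^(-2/3) = 4·H^(-2/3).
Setting P·MP_H = w: 52·H^(-2/3) = w.
Solving for H: H^(-2/3) = w/52, so H = (52/w)^(3/2).

H(w) = (52/w)^(3/2)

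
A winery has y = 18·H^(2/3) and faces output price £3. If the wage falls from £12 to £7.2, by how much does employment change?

ΔH = 98

From P·MP_H = w with MP_H = 12·H^(-1/3), the labor demand is H(w) = (36/w)^(3).
At w = 12: H = 27. At w = 7.2: H = 125.
ΔH = 125 − 27 = 98.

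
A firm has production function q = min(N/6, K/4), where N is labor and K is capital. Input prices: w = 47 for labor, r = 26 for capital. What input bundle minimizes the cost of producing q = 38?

N* = 228, K* = 152

With a fixed-proportions technology, the cost-minimizing bundle uses no slack in either input: N/6 = K/4 = q.
So N = 6·38 = 228 and K = 4·38 = 152.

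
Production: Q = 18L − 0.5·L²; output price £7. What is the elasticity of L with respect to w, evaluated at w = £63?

ε = -1

From P·MP_L = w with MP_L = 18 − L, labor demand is L(w) = 18 − w/7.
dL/dw = −1/(7) = -1/7.
At w = 63, L = 9, so ε = (dL/dw)·(w/L) = (-1/7)·(63/9) = -1.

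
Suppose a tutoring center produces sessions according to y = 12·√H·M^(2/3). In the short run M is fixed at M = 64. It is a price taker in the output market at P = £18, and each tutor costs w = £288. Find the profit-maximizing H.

H* = 36

With M = 64, MP_H = (1/2)·12·H^(-1/2)·64^(2/3) = 96·H^(-1/2).
Profit maximization for a price taker requires P·MP_H = w: 18·96·H^(-1/2) = 288.
So H^(-1/2) = 1/6, which gives H = 36.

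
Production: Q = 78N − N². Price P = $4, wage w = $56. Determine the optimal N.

N* = 32

The marginal product of N is MP_N = 78 − 2N.
A price-taking firm hires until the value of the marginal product equals the wage: P·MP_N = w, so 4·(78 − 2N) = 56.
Then 78 − 2N = 14, giving N = 32.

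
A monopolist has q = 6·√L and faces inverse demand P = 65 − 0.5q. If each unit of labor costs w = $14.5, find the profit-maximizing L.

L* = 36

Marginal revenue from the inverse demand is MR = 65 − q.
The marginal product is MP_L = 3·L^(-1/2).
A monopolist hires until marginal revenue product equals the wage: MR·MP_L = w.
At L, q = 6·√L. Substituting and solving: (65 − 6·√L)·3·L^(-1/2) = 14.5 gives L = 36.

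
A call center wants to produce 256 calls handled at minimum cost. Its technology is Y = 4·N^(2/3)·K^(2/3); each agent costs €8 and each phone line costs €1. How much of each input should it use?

N* = 8, K* = 64

Cost minimization requires the marginal rate of technical substitution to equal the input-price ratio: MP_N/MP_K = w/r.
Here MP_N/MP_K = (2/3)·(K/N)/(2/3) = (K/N). Setting this equal to 8/1 = 8 gives K = 8N.
Substituting into Y = 256: 4·N^(2/3)·(8N)^(2/3) = 256.
Solving, N = 8 and K = 64.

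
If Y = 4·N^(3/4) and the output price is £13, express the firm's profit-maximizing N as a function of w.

MP_N = (3/4)·4·N^(-1/4) = 3·N^(-1/4).
Setting P·MP_N = w: 39·N^(-1/4) = w.
Solving for N: N^(-1/4) = w/39, so N = (39/w)^(4).

N(w) = 2313441/w^(4)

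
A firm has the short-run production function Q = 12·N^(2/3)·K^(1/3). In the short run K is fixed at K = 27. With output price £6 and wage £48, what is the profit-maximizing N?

N* = 27

With K = 27, MP_N = (2/3)·12·N^(-1/3)·27^(1/3) = 24·N^(-1/3).
Profit maximization for a price taker requires P·MP_N = w: 6·24·N^(-1/3) = 48.
So N^(-1/3) = 1/3, which gives N = 27.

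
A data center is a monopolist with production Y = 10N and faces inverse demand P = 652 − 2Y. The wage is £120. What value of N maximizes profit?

Marginal revenue from the inverse demand is MR = 652 − 4Y.
The marginal product is MP_N = 10.
A monopolist hires until marginal revenue product equals the wage: MR·MP_N = w.
(652 − 40N)·10 = 120, so N = 16.

N* = 16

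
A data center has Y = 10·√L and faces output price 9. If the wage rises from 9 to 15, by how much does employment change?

ΔL = -16

From P·MP_L = w with MP_L = 5·L^(-1/2), the labor demand is L(w) = (45/w)^(2).
At w = 9: L = 25. At w = 15: L = 9.
ΔL = 9 − 25 = -16.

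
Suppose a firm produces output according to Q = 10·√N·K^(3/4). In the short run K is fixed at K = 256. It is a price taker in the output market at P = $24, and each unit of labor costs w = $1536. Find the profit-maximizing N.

N* = 25

With K = 256, MP_N = (1/2)·10·N^(-1/2)·256^(3/4) = 320·N^(-1/2).
Profit maximization for a price taker requires P·MP_N = w: 24·320·N^(-1/2) = 1536.
So N^(-1/2) = 0.2, which gives N = 25.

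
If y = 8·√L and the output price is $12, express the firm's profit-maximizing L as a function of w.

L(w) = 2304/w²

MP_L = (1/2)·8·L^(-1/2) = 4·L^(-1/2).
Setting P·MP_L = w: 48·L^(-1/2) = w.
Solving for L: L^(-1/2) = w/48, so L = (48/w)^(2).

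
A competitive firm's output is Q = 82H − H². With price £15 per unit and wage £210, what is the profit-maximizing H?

The marginal product of H is MP_H = 82 − 2H.
A price-taking firm hires until the value of the marginal product equals the wage: P·MP_H = w, so 15·(82 − 2H) = 210.
Then 82 − 2H = 14, giving H = 34.

H* = 34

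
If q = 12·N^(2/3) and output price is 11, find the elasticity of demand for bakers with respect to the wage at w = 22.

ε = -3

MP_N = (2/3)·12·N^(-1/3), so P·MP_N = w gives 88·N^(-1/3) = w.
Solving, N(w) = (88/w)^(3). This is a constant-elasticity form: N ∝ w^(−3), so ε = −3.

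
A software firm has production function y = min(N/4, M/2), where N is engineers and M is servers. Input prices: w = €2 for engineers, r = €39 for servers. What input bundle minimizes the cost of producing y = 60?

With a fixed-proportions technology, the cost-minimizing bundle uses no slack in either input: N/4 = M/2 = y.
So N = 4·60 = 240 and M = 2·60 = 120.

N* = 240, M* = 120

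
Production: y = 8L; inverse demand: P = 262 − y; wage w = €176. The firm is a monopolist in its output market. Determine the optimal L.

Marginal revenue from the inverse demand is MR = 262 − 2y.
The marginal product is MP_L = 8.
A monopolist hires until marginal revenue product equals the wage: MR·MP_L = w.
(262 − 16L)·8 = 176, so L = 15.

L* = 15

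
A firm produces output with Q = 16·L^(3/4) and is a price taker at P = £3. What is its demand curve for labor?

L(w) = 1679616/w^(4)

MP_L = (3/4)·16·L^(-1/4) = 12·L^(-1/4).
Setting P·MP_L = w: 36·L^(-1/4) = w.
Solving for L: L^(-1/4) = w/36, so L = (36/w)^(4).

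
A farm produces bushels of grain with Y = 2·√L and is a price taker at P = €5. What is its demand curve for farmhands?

MP_L = (1/2)·2·L^(-1/2) = L^(-1/2).
Setting P·MP_L = w: 5·L^(-1/2) = w.
Solving for L: L^(-1/2) = w/5, so L = (5/w)^(2).

L(w) = 25/w²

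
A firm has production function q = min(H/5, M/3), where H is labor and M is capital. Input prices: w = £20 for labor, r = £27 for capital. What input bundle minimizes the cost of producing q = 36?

With a fixed-proportions technology, the cost-minimizing bundle uses no slack in either input: H/5 = M/3 = q.
So H = 5·36 = 180 and M = 3·36 = 108.

H* = 180, M* = 108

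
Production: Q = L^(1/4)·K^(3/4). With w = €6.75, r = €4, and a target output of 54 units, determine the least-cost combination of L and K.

L* = 16, K* = 81

Cost minimization requires the marginal rate of technical substitution to equal the input-price ratio: MP_L/MP_K = w/r.
Here MP_L/MP_K = (1/4)·(K/L)/(3/4) = (1/3)·(K/L). Setting this equal to 6.75/4 = 1.6875 gives K = 5.0625L.
Substituting into Q = 54: L^(1/4)·(5.0625L)^(3/4) = 54.
Solving, L = 16 and K = 81.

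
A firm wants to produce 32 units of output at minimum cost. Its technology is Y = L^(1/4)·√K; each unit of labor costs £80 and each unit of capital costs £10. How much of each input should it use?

Cost minimization requires the marginal rate of technical substitution to equal the input-price ratio: MP_L/MP_K = w/r.
Here MP_L/MP_K = (1/4)·(K/L)/(1/2) = 0.5·(K/L). Setting this equal to 80/10 = 8 gives K = 16L.
Substituting into Y = 32: L^(1/4)·(16L)^(1/2) = 32.
Solving, L = 16 and K = 256.

L* = 16, K* = 256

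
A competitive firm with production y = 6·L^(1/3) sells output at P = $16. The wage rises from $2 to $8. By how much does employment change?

From P·MP_L = w with MP_L = 2·L^(-2/3), the labor demand is L(w) = (32/w)^(3/2).
At w = 2: L = 64. At w = 8: L = 8.
ΔL = 8 − 64 = -56.

ΔL = -56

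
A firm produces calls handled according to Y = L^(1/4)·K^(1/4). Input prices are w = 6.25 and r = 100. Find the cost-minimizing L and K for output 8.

L* = 256, K* = 16

Cost minimization requires the marginal rate of technical substitution to equal the input-price ratio: MP_L/MP_K = w/r.
Here MP_L/MP_K = (1/4)·(K/L)/(1/4) = (K/L). Setting this equal to 6.25/100 = 0.0625 gives K = 0.0625L.
Substituting into Y = 8: L^(1/4)·(0.0625L)^(1/4) = 8.
Solving, L = 256 and K = 16.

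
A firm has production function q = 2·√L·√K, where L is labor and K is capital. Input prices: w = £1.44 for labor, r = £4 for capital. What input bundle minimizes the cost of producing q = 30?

Cost minimization requires the marginal rate of technical substitution to equal the input-price ratio: MP_L/MP_K = w/r.
Here MP_L/MP_K = (1/2)·(K/L)/(1/2) = (K/L). Setting this equal to 1.44/4 = 0.36 gives K = 0.36L.
Substituting into q = 30: 2·L^(1/2)·(0.36L)^(1/2) = 30.
Solving, L = 25 and K = 9.

L* = 25, K* = 9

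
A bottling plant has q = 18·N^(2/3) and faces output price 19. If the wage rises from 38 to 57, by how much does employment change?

ΔN = -152

From P·MP_N = w with MP_N = 12·N^(-1/3), the labor demand is N(w) = (228/w)^(3).
At w = 38: N = 216. At w = 57: N = 64.
ΔN = 64 − 216 = -152.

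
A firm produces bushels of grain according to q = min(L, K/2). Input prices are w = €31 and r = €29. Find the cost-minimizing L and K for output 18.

L* = 18, K* = 36

With a fixed-proportions technology, the cost-minimizing bundle uses no slack in either input: L = K/2 = q.
So L = 18 and K = 2·18 = 36.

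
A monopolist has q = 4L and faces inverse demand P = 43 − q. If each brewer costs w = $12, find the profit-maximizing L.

L* = 5

Marginal revenue from the inverse demand is MR = 43 − 2q.
The marginal product is MP_L = 4.
A monopolist hires until marginal revenue product equals the wage: MR·MP_L = w.
(43 − 8L)·4 = 12, so L = 5.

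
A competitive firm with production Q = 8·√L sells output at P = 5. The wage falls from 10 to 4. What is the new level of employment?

From P·MP_L = w with MP_L = 4·L^(-1/2), the labor demand is L(w) = (20/w)^(2).
At w = 10: L = 4. At w = 4: L = 25.

L* = 25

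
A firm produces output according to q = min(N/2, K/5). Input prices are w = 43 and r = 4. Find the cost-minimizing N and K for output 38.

N* = 76, K* = 190

With a fixed-proportions technology, the cost-minimizing bundle uses no slack in either input: N/2 = K/5 = q.
So N = 2·38 = 76 and K = 5·38 = 190.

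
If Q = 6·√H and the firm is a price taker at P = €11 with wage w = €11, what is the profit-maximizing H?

H* = 9

MP_H = (1/2)·6·H^(-1/2) = 3·H^(-1/2).
Profit maximization for a price taker requires P·MP_H = w: 11·3·H^(-1/2) = 11.
So H^(-1/2) = 1/3, which gives H = 9.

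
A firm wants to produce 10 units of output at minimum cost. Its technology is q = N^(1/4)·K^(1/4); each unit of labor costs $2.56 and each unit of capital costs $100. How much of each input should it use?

Cost minimization requires the marginal rate of technical substitution to equal the input-price ratio: MP_N/MP_K = w/r.
Here MP_N/MP_K = (1/4)·(K/N)/(1/4) = (K/N). Setting this equal to 2.56/100 = 0.0256 gives K = 0.0256N.
Substituting into q = 10: N^(1/4)·(0.0256N)^(1/4) = 10.
Solving, N = 625 and K = 16.

N* = 625, K* = 16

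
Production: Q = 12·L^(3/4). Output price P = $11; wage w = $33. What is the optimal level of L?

L* = 81

MP_L = (3/4)·12·L^(-1/4) = 9·L^(-1/4).
Profit maximization for a price taker requires P·MP_L = w: 11·9·L^(-1/4) = 33.
So L^(-1/4) = 1/3, which gives L = 81.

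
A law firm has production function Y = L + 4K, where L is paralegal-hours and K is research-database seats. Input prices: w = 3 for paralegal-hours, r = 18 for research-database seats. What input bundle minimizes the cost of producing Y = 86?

L* = 86, K* = 0

The inputs are perfect substitutes, so the firm uses whichever has the lower cost per unit of output.
Cost per unit of output via L is 3; via K it is 4.5. L is cheaper.
Producing Y = 86 with L alone: L = 86, K = 0.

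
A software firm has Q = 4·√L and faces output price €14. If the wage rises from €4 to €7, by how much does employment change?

From P·MP_L = w with MP_L = 2·L^(-1/2), the labor demand is L(w) = (28/w)^(2).
At w = 4: L = 49. At w = 7: L = 16.
ΔL = 16 − 49 = -33.

ΔL = -33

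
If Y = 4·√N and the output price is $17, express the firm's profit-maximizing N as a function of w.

MP_N = (1/2)·4·N^(-1/2) = 2·N^(-1/2).
Setting P·MP_N = w: 34·N^(-1/2) = w.
Solving for N: N^(-1/2) = w/34, so N = (34/w)^(2).

N(w) = 1156/w²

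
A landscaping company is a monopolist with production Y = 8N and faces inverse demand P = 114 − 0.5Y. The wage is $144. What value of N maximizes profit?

N* = 12

Marginal revenue from the inverse demand is MR = 114 − Y.
The marginal product is MP_N = 8.
A monopolist hires until marginal revenue product equals the wage: MR·MP_N = w.
(114 − 8N)·8 = 144, so N = 12.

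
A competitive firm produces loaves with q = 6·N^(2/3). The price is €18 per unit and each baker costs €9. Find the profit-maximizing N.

N* = 512

MP_N = (2/3)·6·N^(-1/3) = 4·N^(-1/3).
Profit maximization for a price taker requires P·MP_N = w: 18·4·N^(-1/3) = 9.
So N^(-1/3) = 0.125, which gives N = 512.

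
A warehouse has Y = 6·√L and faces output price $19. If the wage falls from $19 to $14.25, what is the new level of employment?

From P·MP_L = w with MP_L = 3·L^(-1/2), the labor demand is L(w) = (57/w)^(2).
At w = 19: L = 9. At w = 14.25: L = 16.

L* = 16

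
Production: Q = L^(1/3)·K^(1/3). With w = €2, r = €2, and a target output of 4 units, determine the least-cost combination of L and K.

Cost minimization requires the marginal rate of technical substitution to equal the input-price ratio: MP_L/MP_K = w/r.
Here MP_L/MP_K = (1/3)·(K/L)/(1/3) = (K/L). Setting this equal to 2/2 = 1 gives K = L.
Substituting into Q = 4: L^(1/3)·(L)^(1/3) = 4.
Solving, L = 8 and K = 8.

L* = 8, K* = 8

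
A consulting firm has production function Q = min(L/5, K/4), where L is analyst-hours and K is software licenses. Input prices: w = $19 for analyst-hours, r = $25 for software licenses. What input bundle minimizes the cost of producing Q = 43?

With a fixed-proportions technology, the cost-minimizing bundle uses no slack in either input: L/5 = K/4 = Q.
So L = 5·43 = 215 and K = 4·43 = 172.

L* = 215, K* = 172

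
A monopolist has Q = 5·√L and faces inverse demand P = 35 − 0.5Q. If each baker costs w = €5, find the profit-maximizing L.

L* = 25

Marginal revenue from the inverse demand is MR = 35 − Q.
The marginal product is MP_L = 2.5·L^(-1/2).
A monopolist hires until marginal revenue product equals the wage: MR·MP_L = w.
At L, Q = 5·√L. Substituting and solving: (35 − 5·√L)·2.5·L^(-1/2) = 5 gives L = 25.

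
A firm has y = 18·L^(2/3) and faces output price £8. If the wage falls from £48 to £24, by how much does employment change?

ΔL = 56

From P·MP_L = w with MP_L = 12·L^(-1/3), the labor demand is L(w) = (96/w)^(3).
At w = 48: L = 8. At w = 24: L = 64.
ΔL = 64 − 8 = 56.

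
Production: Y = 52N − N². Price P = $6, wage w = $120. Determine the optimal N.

N* = 16

The marginal product of N is MP_N = 52 − 2N.
A price-taking firm hires until the value of the marginal product equals the wage: P·MP_N = w, so 6·(52 − 2N) = 120.
Then 52 − 2N = 20, giving N = 16.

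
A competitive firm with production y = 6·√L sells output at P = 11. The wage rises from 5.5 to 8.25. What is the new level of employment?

L* = 16

From P·MP_L = w with MP_L = 3·L^(-1/2), the labor demand is L(w) = (33/w)^(2).
At w = 5.5: L = 36. At w = 8.25: L = 16.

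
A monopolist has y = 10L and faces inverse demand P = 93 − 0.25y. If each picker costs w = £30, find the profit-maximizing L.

L* = 18

Marginal revenue from the inverse demand is MR = 93 − 0.5y.
The marginal product is MP_L = 10.
A monopolist hires until marginal revenue product equals the wage: MR·MP_L = w.
(93 − 5L)·10 = 30, so L = 18.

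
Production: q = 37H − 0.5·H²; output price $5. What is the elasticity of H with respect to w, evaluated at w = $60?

From P·MP_H = w with MP_H = 37 − H, labor demand is H(w) = 37 − w/5.
dH/dw = −1/(5) = -0.2.
At w = 60, H = 25, so ε = (dH/dw)·(w/H) = (-0.2)·(60/25) = -0.48.

ε = -0.48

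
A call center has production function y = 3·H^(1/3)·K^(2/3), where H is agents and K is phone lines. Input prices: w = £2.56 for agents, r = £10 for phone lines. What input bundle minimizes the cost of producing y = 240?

Cost minimization requires the marginal rate of technical substitution to equal the input-price ratio: MP_H/MP_K = w/r.
Here MP_H/MP_K = (1/3)·(K/H)/(2/3) = 0.5·(K/H). Setting this equal to 2.56/10 = 0.256 gives K = 0.512H.
Substituting into y = 240: 3·H^(1/3)·(0.512H)^(2/3) = 240.
Solving, H = 125 and K = 64.

H* = 125, K* = 64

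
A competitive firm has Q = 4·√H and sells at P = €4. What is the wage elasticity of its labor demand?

MP_H = (1/2)·4·H^(-1/2), so P·MP_H = w gives 8·H^(-1/2) = w.
Solving, H(w) = (8/w)^(2). This is a constant-elasticity form: H ∝ w^(−2), so ε = −2.

ε = -2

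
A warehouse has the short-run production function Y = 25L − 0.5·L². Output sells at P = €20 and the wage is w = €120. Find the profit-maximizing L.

The marginal product of L is MP_L = 25 − L.
A price-taking firm hires until the value of the marginal product equals the wage: P·MP_L = w, so 20·(25 − L) = 120.
Then 25 − L = 6, giving L = 19.

L* = 19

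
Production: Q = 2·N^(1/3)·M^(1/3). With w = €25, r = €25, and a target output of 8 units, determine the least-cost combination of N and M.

Cost minimization requires the marginal rate of technical substitution to equal the input-price ratio: MP_N/MP_M = w/r.
Here MP_N/MP_M = (1/3)·(M/N)/(1/3) = (M/N). Setting this equal to 25/25 = 1 gives M = N.
Substituting into Q = 8: 2·N^(1/3)·(N)^(1/3) = 8.
Solving, N = 8 and M = 8.

N* = 8, M* = 8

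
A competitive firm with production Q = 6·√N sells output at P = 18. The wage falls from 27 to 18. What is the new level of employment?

From P·MP_N = w with MP_N = 3·N^(-1/2), the labor demand is N(w) = (54/w)^(2).
At w = 27: N = 4. At w = 18: N = 9.

N* = 9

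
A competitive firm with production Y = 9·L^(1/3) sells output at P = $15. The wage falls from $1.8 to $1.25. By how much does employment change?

From P·MP_L = w with MP_L = 3·L^(-2/3), the labor demand is L(w) = (45/w)^(3/2).
At w = 1.8: L = 125. At w = 1.25: L = 216.
ΔL = 216 − 125 = 91.

ΔL = 91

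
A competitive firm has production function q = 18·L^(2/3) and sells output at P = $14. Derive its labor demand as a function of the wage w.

MP_L = (2/3)·18·L^(-1/3) = 12·L^(-1/3).
Setting P·MP_L = w: 168·L^(-1/3) = w.
Solving for L: L^(-1/3) = w/168, so L = (168/w)^(3).

L(w) = 4741632/w³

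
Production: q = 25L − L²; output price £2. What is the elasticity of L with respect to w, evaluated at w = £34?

From P·MP_L = w with MP_L = 25 − 2L, labor demand is L(w) = (25 − w/2)/2.
dL/dw = −1/(4) = -0.25.
At w = 34, L = 4, so ε = (dL/dw)·(w/L) = (-0.25)·(34/4) = -2.125.

ε = -2.125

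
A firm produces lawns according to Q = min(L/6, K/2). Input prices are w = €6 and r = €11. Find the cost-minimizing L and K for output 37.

L* = 222, K* = 74

With a fixed-proportions technology, the cost-minimizing bundle uses no slack in either input: L/6 = K/2 = Q.
So L = 6·37 = 222 and K = 2·37 = 74.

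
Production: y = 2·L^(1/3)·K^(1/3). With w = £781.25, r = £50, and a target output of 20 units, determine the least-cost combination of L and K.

L* = 8, K* = 125

Cost minimization requires the marginal rate of technical substitution to equal the input-price ratio: MP_L/MP_K = w/r.
Here MP_L/MP_K = (1/3)·(K/L)/(1/3) = (K/L). Setting this equal to 781.25/50 = 15.625 gives K = 15.625L.
Substituting into y = 20: 2·L^(1/3)·(15.625L)^(1/3) = 20.
Solving, L = 8 and K = 125.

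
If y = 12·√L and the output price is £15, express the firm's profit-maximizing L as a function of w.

L(w) = 8100/w²

MP_L = (1/2)·12·L^(-1/2) = 6·L^(-1/2).
Setting P·MP_L = w: 90·L^(-1/2) = w.
Solving for L: L^(-1/2) = w/90, so L = (90/w)^(2).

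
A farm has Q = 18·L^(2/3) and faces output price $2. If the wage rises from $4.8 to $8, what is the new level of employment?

From P·MP_L = w with MP_L = 12·L^(-1/3), the labor demand is L(w) = (24/w)^(3).
At w = 4.8: L = 125. At w = 8: L = 27.

L* = 27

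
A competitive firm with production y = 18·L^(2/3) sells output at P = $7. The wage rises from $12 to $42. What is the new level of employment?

From P·MP_L = w with MP_L = 12·L^(-1/3), the labor demand is L(w) = (84/w)^(3).
At w = 12: L = 343. At w = 42: L = 8.

L* = 8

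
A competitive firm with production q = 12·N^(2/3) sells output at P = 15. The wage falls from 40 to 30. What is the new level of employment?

N* = 64

From P·MP_N = w with MP_N = 8·N^(-1/3), the labor demand is N(w) = (120/w)^(3).
At w = 40: N = 27. At w = 30: N = 64.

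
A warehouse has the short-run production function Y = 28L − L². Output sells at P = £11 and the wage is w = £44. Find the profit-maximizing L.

L* = 12

The marginal product of L is MP_L = 28 − 2L.
A price-taking firm hires until the value of the marginal product equals the wage: P·MP_L = w, so 11·(28 − 2L) = 44.
Then 28 − 2L = 4, giving L = 12.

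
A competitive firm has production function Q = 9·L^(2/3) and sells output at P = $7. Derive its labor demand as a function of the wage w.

L(w) = 74088/w³

MP_L = (2/3)·9·L^(-1/3) = 6·L^(-1/3).
Setting P·MP_L = w: 42·L^(-1/3) = w.
Solving for L: L^(-1/3) = w/42, so L = (42/w)^(3).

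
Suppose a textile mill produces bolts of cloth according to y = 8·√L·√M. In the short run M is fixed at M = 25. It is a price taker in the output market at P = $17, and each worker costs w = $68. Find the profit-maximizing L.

L* = 25

With M = 25, MP_L = (1/2)·8·L^(-1/2)·25^(1/2) = 20·L^(-1/2).
Profit maximization for a price taker requires P·MP_L = w: 17·20·L^(-1/2) = 68.
So L^(-1/2) = 0.2, which gives L = 25.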